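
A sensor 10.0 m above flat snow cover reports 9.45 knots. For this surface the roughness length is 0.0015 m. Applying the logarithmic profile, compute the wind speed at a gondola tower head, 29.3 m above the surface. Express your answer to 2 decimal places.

Log law: V(z) ∝ ln(z/z₀), so V₂/V₁ = ln(z₂/z₀) / ln(z₁/z₀).
ln(29.3/0.0015) = 9.8799, ln(10.0/0.0015) = 8.8049
V₂ = 9.45 × 9.8799/8.8049 = 9.45 × 1.1221 = 10.6038 knots

10.60 knots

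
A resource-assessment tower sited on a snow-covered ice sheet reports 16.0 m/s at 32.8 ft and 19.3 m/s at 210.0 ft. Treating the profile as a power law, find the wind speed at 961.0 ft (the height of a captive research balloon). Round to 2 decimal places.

22.50 m/s

First find α: α = ln(V₂/V₁)/ln(z₂/z₁) = ln(19.3/16.0)/ln(210.0/32.8) = 0.18752/1.85668 = 0.1010
Extrapolate from 210.0 ft to 961.0 ft: V₃ = 19.3 × (961.0/210.0)^0.1010 = 19.3 × 1.1660 = 22.5043 m/s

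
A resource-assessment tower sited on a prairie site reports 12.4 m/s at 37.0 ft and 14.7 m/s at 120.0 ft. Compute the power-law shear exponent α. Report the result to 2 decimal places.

Power law: V₂/V₁ = (z₂/z₁)^α ⇒ α = ln(V₂/V₁) / ln(z₂/z₁)
α = ln(14.7/12.4) / ln(120.0/37.0) = ln(1.1855) / ln(3.2432)
  = 0.17015 / 1.17657 = 0.14462

α ≈ 0.14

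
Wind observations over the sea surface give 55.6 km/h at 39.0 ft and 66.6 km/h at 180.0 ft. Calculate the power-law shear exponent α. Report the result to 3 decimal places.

Power law: V₂/V₁ = (z₂/z₁)^α ⇒ α = ln(V₂/V₁) / ln(z₂/z₁)
α = ln(66.6/55.6) / ln(180.0/39.0) = ln(1.1978) / ln(4.6154)
  = 0.18052 / 1.52940 = 0.11803

α ≈ 0.118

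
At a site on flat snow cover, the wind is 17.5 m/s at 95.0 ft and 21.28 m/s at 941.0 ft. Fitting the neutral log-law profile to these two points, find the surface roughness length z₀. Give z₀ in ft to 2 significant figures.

z₀ ≈ 0.0023 ft

Log law: V(z) ∝ ln(z/z₀). With r = V₁/V₂ = 17.5/21.28 = 0.82237,
r · ln(z₂/z₀) = ln(z₁/z₀) ⇒ ln z₀ = (ln z₁ − r·ln z₂)/(1 − r)
ln z₀ = (4.55388 − 0.82237×6.84694) / 0.17763 = -6.0622
z₀ = exp(-6.0622) = 0.002329 ft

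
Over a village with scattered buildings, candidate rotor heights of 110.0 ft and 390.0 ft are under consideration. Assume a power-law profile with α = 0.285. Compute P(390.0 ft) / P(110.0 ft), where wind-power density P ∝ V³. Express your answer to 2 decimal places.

2.95

Speed ratio: V_B/V_A = (z_B/z_A)^α = (390.0/110.0)^0.285 = (3.5455)^0.285 = 1.43435
Power-density ratio: P_B/P_A = (V_B/V_A)³ = (1.43435)³ = 2.95100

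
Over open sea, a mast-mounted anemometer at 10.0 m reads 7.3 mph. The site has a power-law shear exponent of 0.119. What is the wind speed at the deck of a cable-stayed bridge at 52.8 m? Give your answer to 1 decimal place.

Power-law profile: V₂ = V₁ · (z₂/z₁)^α
V₂ = 7.3 × (52.8/10.0)^0.119 = 7.3 × (5.2800)^0.119
    = 7.3 × 1.2190 = 8.8985 mph

8.9 mph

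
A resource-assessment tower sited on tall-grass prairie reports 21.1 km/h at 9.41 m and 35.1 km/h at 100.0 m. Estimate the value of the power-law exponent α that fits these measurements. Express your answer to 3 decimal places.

α ≈ 0.215

Power law: V₂/V₁ = (z₂/z₁)^α ⇒ α = ln(V₂/V₁) / ln(z₂/z₁)
α = ln(35.1/21.1) / ln(100.0/9.41) = ln(1.6635) / ln(10.6270)
  = 0.50893 / 2.36340 = 0.21534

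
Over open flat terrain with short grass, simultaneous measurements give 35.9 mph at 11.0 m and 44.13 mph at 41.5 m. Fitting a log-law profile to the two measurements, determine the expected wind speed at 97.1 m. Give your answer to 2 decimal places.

Log law: V ∝ ln(z/z₀). From the pair, with r = V₁/V₂ = 0.81351,
ln z₀ = (ln z₁ − r·ln z₂)/(1 − r) = (2.3979 − 0.81351×3.7257)/0.18649 = -3.3941 → z₀ = 0.03357 m
V₃ = V₁ · ln(z₃/z₀)/ln(z₁/z₀) = 35.9 × 7.9698/5.7920 = 49.3988 mph

49.40 mph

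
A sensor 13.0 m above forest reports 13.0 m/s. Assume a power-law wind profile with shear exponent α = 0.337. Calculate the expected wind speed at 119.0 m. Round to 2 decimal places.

Power-law profile: V₂ = V₁ · (z₂/z₁)^α
V₂ = 13.0 × (119.0/13.0)^0.337 = 13.0 × (9.1538)^0.337
    = 13.0 × 2.1089 = 27.4160 m/s

27.42 m/s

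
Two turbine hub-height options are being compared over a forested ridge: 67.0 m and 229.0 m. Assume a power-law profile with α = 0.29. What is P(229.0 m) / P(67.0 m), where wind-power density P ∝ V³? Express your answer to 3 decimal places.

2.913

Speed ratio: V_B/V_A = (z_B/z_A)^α = (229.0/67.0)^0.29 = (3.4179)^0.29 = 1.42821
Power-density ratio: P_B/P_A = (V_B/V_A)³ = (1.42821)³ = 2.91321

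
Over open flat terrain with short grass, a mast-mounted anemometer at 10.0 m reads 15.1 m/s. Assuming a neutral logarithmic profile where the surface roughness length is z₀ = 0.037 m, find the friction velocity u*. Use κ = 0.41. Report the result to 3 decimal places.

u* ≈ 1.106 m/s

Log law: V(z) = (u*/κ) · ln(z/z₀) ⇒ u* = κ · V / ln(z/z₀)
u* = 0.41 × 15.1 / ln(10.0/0.037) = 0.41 × 15.1 / 5.5994
   = 6.1910 / 5.5994 = 1.1056 m/s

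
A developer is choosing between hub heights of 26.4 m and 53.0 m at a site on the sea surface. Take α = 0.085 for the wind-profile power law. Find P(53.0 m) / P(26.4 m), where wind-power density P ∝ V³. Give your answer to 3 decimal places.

1.194

Speed ratio: V_B/V_A = (z_B/z_A)^α = (53.0/26.4)^0.085 = (2.0076)^0.085 = 1.06103
Power-density ratio: P_B/P_A = (V_B/V_A)³ = (1.06103)³ = 1.19449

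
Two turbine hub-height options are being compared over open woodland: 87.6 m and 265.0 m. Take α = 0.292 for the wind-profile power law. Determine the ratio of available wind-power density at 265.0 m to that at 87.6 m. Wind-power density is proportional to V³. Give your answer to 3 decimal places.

2.637

Speed ratio: V_B/V_A = (z_B/z_A)^α = (265.0/87.6)^0.292 = (3.0251)^0.292 = 1.38158
Power-density ratio: P_B/P_A = (V_B/V_A)³ = (1.38158)³ = 2.63712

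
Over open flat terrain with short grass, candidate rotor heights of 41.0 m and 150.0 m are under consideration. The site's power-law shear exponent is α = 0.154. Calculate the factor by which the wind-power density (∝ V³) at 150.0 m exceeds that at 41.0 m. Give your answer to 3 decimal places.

Speed ratio: V_B/V_A = (z_B/z_A)^α = (150.0/41.0)^0.154 = (3.6585)^0.154 = 1.22109
Power-density ratio: P_B/P_A = (V_B/V_A)³ = (1.22109)³ = 1.82074

1.821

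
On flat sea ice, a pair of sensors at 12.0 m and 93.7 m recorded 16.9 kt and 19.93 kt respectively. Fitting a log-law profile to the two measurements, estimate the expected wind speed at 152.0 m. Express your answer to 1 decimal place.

20.6 kt

Log law: V ∝ ln(z/z₀). From the pair, with r = V₁/V₂ = 0.84797,
ln z₀ = (ln z₁ − r·ln z₂)/(1 − r) = (2.4849 − 0.84797×4.5401)/0.15203 = -8.9780 → z₀ = 0.0001261 m
V₃ = V₁ · ln(z₃/z₀)/ln(z₁/z₀) = 16.9 × 14.0019/11.4629 = 20.6432 kt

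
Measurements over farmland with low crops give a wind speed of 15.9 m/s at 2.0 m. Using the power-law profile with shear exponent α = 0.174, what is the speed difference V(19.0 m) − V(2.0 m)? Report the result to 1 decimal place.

7.6 m/s

Power law: V₂ = V₁ · (z₂/z₁)^α = 15.9 × (9.5000)^0.174 = 23.5245 m/s
ΔV = 23.5245 − 15.9 = 7.6245 m/s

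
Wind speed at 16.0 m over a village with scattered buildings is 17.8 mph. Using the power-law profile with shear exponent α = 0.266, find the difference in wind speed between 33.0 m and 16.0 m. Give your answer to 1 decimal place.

Power law: V₂ = V₁ · (z₂/z₁)^α = 17.8 × (2.0625)^0.266 = 21.5799 mph
ΔV = 21.5799 − 17.8 = 3.7799 mph

3.8 mph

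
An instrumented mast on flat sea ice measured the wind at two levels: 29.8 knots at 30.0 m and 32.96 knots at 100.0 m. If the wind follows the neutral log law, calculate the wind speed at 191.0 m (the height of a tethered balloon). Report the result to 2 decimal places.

34.66 knots

Log law: V ∝ ln(z/z₀). From the pair, with r = V₁/V₂ = 0.90413,
ln z₀ = (ln z₁ − r·ln z₂)/(1 − r) = (3.4012 − 0.90413×4.6052)/0.09587 = -7.9527 → z₀ = 0.0003517 m
V₃ = V₁ · ln(z₃/z₀)/ln(z₁/z₀) = 29.8 × 13.2050/11.3539 = 34.6584 knots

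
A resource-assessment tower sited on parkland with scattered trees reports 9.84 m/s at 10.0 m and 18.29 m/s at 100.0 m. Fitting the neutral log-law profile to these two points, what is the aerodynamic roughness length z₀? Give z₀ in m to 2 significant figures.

z₀ ≈ 0.68 m

Log law: V(z) ∝ ln(z/z₀). With r = V₁/V₂ = 9.84/18.29 = 0.53800,
r · ln(z₂/z₀) = ln(z₁/z₀) ⇒ ln z₀ = (ln z₁ − r·ln z₂)/(1 − r)
ln z₀ = (2.30259 − 0.53800×4.60517) / 0.46200 = -0.3788
z₀ = exp(-0.3788) = 0.6847 m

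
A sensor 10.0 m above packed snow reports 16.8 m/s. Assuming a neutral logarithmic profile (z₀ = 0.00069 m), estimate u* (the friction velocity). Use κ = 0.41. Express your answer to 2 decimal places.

Log law: V(z) = (u*/κ) · ln(z/z₀) ⇒ u* = κ · V / ln(z/z₀)
u* = 0.41 × 16.8 / ln(10.0/0.00069) = 0.41 × 16.8 / 9.5814
   = 6.8880 / 9.5814 = 0.7189 m/s

u* ≈ 0.72 m/s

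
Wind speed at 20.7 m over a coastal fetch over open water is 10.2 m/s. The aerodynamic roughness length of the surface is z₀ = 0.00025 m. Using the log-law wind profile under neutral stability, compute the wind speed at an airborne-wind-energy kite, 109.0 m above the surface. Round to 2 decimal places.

Log law: V(z) ∝ ln(z/z₀), so V₂/V₁ = ln(z₂/z₀) / ln(z₁/z₀).
ln(109.0/0.00025) = 12.9854, ln(20.7/0.00025) = 11.3242
V₂ = 10.2 × 12.9854/11.3242 = 10.2 × 1.1467 = 11.6963 m/s

11.70 m/s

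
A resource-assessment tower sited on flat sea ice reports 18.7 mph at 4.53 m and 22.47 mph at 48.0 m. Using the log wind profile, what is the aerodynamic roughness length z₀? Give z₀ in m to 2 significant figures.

z₀ ≈ 0.000037 m

Log law: V(z) ∝ ln(z/z₀). With r = V₁/V₂ = 18.7/22.47 = 0.83222,
r · ln(z₂/z₀) = ln(z₁/z₀) ⇒ ln z₀ = (ln z₁ − r·ln z₂)/(1 − r)
ln z₀ = (1.51072 − 0.83222×3.87120) / 0.16778 = -10.1978
z₀ = exp(-10.1978) = 0.00003725 m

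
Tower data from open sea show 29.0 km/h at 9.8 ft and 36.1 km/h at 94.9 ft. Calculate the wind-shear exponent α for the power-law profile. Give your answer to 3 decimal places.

α ≈ 0.096

Power law: V₂/V₁ = (z₂/z₁)^α ⇒ α = ln(V₂/V₁) / ln(z₂/z₁)
α = ln(36.1/29.0) / ln(94.9/9.8) = ln(1.2448) / ln(9.6837)
  = 0.21900 / 2.27044 = 0.09646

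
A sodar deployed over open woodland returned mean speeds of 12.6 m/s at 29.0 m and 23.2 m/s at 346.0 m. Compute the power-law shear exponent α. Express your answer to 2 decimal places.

α ≈ 0.25

Power law: V₂/V₁ = (z₂/z₁)^α ⇒ α = ln(V₂/V₁) / ln(z₂/z₁)
α = ln(23.2/12.6) / ln(346.0/29.0) = ln(1.8413) / ln(11.9310)
  = 0.61046 / 2.47914 = 0.24624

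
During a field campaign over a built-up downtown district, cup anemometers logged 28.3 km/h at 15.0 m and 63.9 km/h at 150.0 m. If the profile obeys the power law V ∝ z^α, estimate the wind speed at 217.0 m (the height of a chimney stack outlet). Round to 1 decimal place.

72.8 km/h

First find α: α = ln(V₂/V₁)/ln(z₂/z₁) = ln(63.9/28.3)/ln(150.0/15.0) = 0.81446/2.30259 = 0.3537
Extrapolate from 150.0 m to 217.0 m: V₃ = 63.9 × (217.0/150.0)^0.3537 = 63.9 × 1.1395 = 72.8158 km/h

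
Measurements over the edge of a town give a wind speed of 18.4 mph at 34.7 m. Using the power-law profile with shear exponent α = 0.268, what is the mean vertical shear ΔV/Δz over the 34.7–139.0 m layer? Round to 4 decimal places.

Power law: V₂ = V₁ · (z₂/z₁)^α = 18.4 × (4.0058)^0.268 = 26.6893 mph
ΔV/Δz = (26.6893 − 18.4)/(139.0 − 34.7) = 8.2893/104.3000 = 0.07948 mph/m

0.0795 mph/m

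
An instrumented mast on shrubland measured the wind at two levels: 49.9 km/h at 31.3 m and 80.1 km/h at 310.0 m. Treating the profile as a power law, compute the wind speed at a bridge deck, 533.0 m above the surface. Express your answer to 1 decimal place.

First find α: α = ln(V₂/V₁)/ln(z₂/z₁) = ln(80.1/49.9)/ln(310.0/31.3) = 0.47325/2.29295 = 0.2064
Extrapolate from 310.0 m to 533.0 m: V₃ = 80.1 × (533.0/310.0)^0.2064 = 80.1 × 1.1184 = 89.5800 km/h

89.6 km/h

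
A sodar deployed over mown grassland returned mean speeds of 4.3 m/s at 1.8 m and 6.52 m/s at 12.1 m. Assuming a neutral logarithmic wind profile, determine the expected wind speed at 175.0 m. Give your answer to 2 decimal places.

Log law: V ∝ ln(z/z₀). From the pair, with r = V₁/V₂ = 0.65951,
ln z₀ = (ln z₁ − r·ln z₂)/(1 − r) = (0.5878 − 0.65951×2.4932)/0.34049 = -3.1029 → z₀ = 0.04492 m
V₃ = V₁ · ln(z₃/z₀)/ln(z₁/z₀) = 4.3 × 8.2677/3.6907 = 9.6327 m/s

9.63 m/s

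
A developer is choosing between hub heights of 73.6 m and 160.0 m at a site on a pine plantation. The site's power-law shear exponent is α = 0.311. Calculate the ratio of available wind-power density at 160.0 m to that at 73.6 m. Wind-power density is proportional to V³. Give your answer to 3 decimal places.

2.064

Speed ratio: V_B/V_A = (z_B/z_A)^α = (160.0/73.6)^0.311 = (2.1739)^0.311 = 1.27316
Power-density ratio: P_B/P_A = (V_B/V_A)³ = (1.27316)³ = 2.06370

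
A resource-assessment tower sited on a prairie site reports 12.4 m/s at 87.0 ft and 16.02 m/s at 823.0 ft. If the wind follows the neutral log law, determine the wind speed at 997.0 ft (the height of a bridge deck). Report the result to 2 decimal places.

16.33 m/s

Log law: V ∝ ln(z/z₀). From the pair, with r = V₁/V₂ = 0.77403,
ln z₀ = (ln z₁ − r·ln z₂)/(1 − r) = (4.4659 − 0.77403×6.7130)/0.22597 = -3.2312 → z₀ = 0.03951 ft
V₃ = V₁ · ln(z₃/z₀)/ln(z₁/z₀) = 12.4 × 10.1359/7.6971 = 16.3290 m/s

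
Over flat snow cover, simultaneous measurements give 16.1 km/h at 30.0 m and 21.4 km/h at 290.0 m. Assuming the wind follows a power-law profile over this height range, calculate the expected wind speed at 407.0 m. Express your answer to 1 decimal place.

22.3 km/h

First find α: α = ln(V₂/V₁)/ln(z₂/z₁) = ln(21.4/16.1)/ln(290.0/30.0) = 0.28457/2.26868 = 0.1254
Extrapolate from 290.0 m to 407.0 m: V₃ = 21.4 × (407.0/290.0)^0.1254 = 21.4 × 1.0434 = 22.3294 km/h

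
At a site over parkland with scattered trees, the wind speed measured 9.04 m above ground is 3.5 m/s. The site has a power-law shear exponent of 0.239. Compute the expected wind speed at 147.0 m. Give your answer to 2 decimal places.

Power-law profile: V₂ = V₁ · (z₂/z₁)^α
V₂ = 3.5 × (147.0/9.04)^0.239 = 3.5 × (16.2611)^0.239
    = 3.5 × 1.9474 = 6.8160 m/s

6.82 m/s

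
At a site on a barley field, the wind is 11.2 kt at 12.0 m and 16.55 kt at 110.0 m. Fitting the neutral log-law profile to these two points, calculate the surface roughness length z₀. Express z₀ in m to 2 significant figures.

z₀ ≈ 0.12 m

Log law: V(z) ∝ ln(z/z₀). With r = V₁/V₂ = 11.2/16.55 = 0.67674,
r · ln(z₂/z₀) = ln(z₁/z₀) ⇒ ln z₀ = (ln z₁ − r·ln z₂)/(1 − r)
ln z₀ = (2.48491 − 0.67674×4.70048) / 0.32326 = -2.1533
z₀ = exp(-2.1533) = 0.1161 m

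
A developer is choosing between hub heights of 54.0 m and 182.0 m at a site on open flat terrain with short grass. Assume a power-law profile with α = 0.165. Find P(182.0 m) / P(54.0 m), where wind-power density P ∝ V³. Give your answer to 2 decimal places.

Speed ratio: V_B/V_A = (z_B/z_A)^α = (182.0/54.0)^0.165 = (3.3704)^0.165 = 1.22199
Power-density ratio: P_B/P_A = (V_B/V_A)³ = (1.22199)³ = 1.82474

1.82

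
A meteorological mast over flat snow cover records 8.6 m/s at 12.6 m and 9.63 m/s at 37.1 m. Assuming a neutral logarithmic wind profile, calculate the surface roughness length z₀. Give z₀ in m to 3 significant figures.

z₀ ≈ 0.00153 m

Log law: V(z) ∝ ln(z/z₀). With r = V₁/V₂ = 8.6/9.63 = 0.89304,
r · ln(z₂/z₀) = ln(z₁/z₀) ⇒ ln z₀ = (ln z₁ − r·ln z₂)/(1 − r)
ln z₀ = (2.53370 − 0.89304×3.61362) / 0.10696 = -6.4831
z₀ = exp(-6.4831) = 0.001529 m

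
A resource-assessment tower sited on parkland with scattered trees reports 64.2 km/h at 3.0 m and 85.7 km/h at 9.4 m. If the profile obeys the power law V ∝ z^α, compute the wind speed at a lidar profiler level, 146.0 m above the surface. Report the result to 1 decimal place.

171.5 km/h

First find α: α = ln(V₂/V₁)/ln(z₂/z₁) = ln(85.7/64.2)/ln(9.4/3.0) = 0.28885/1.14210 = 0.2529
Extrapolate from 9.4 m to 146.0 m: V₃ = 85.7 × (146.0/9.4)^0.2529 = 85.7 × 2.0011 = 171.4965 km/h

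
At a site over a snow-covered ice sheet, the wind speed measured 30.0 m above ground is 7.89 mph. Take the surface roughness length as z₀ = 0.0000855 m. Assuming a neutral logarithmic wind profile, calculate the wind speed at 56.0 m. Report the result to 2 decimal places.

Log law: V(z) ∝ ln(z/z₀), so V₂/V₁ = ln(z₂/z₀) / ln(z₁/z₀).
ln(56.0/0.0000855) = 13.3923, ln(30.0/0.0000855) = 12.7682
V₂ = 7.89 × 13.3923/12.7682 = 7.89 × 1.0489 = 8.2757 mph

8.28 mph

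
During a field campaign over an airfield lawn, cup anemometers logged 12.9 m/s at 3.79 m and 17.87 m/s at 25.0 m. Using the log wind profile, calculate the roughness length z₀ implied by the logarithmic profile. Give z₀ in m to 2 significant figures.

Log law: V(z) ∝ ln(z/z₀). With r = V₁/V₂ = 12.9/17.87 = 0.72188,
r · ln(z₂/z₀) = ln(z₁/z₀) ⇒ ln z₀ = (ln z₁ − r·ln z₂)/(1 − r)
ln z₀ = (1.33237 − 0.72188×3.21888) / 0.27812 = -3.5642
z₀ = exp(-3.5642) = 0.02832 m

z₀ ≈ 0.028 m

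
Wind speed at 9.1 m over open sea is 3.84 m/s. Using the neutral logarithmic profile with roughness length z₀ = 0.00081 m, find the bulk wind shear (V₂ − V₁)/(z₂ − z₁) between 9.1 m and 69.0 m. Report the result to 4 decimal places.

Log law: V₂ = V₁ · ln(z₂/z₀)/ln(z₁/z₀) = 3.84 × 11.3526/9.3268 = 4.6741 m/s
ΔV/Δz = (4.6741 − 3.84)/(69.0 − 9.1) = 0.8341/59.9000 = 0.01392 m/s/m

0.0139 m/s/m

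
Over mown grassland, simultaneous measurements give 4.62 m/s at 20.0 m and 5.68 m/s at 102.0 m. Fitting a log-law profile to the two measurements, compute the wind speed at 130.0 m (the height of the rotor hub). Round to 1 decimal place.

5.8 m/s

Log law: V ∝ ln(z/z₀). From the pair, with r = V₁/V₂ = 0.81338,
ln z₀ = (ln z₁ − r·ln z₂)/(1 − r) = (2.9957 − 0.81338×4.6250)/0.18662 = -4.1053 → z₀ = 0.01649 m
V₃ = V₁ · ln(z₃/z₀)/ln(z₁/z₀) = 4.62 × 8.9728/7.1010 = 5.8378 m/s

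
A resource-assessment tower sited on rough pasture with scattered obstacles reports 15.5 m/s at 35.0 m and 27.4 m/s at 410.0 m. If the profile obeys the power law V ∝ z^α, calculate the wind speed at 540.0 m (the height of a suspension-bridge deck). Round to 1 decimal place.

29.2 m/s

First find α: α = ln(V₂/V₁)/ln(z₂/z₁) = ln(27.4/15.5)/ln(410.0/35.0) = 0.56970/2.46081 = 0.2315
Extrapolate from 410.0 m to 540.0 m: V₃ = 27.4 × (540.0/410.0)^0.2315 = 27.4 × 1.0658 = 29.2039 m/s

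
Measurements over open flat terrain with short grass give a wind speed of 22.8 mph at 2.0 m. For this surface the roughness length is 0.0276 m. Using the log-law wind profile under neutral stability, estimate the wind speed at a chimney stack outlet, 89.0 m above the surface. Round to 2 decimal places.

43.00 mph

Log law: V(z) ∝ ln(z/z₀), so V₂/V₁ = ln(z₂/z₀) / ln(z₁/z₀).
ln(89.0/0.0276) = 8.0786, ln(2.0/0.0276) = 4.2831
V₂ = 22.8 × 8.0786/4.2831 = 22.8 × 1.8862 = 43.0044 mph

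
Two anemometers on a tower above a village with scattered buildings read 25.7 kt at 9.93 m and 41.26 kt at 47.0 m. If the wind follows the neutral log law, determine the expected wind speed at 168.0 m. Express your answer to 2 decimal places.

54.01 kt

Log law: V ∝ ln(z/z₀). From the pair, with r = V₁/V₂ = 0.62288,
ln z₀ = (ln z₁ − r·ln z₂)/(1 − r) = (2.2956 − 0.62288×3.8501)/0.37712 = -0.2721 → z₀ = 0.7618 m
V₃ = V₁ · ln(z₃/z₀)/ln(z₁/z₀) = 25.7 × 5.3961/2.5677 = 54.0097 kt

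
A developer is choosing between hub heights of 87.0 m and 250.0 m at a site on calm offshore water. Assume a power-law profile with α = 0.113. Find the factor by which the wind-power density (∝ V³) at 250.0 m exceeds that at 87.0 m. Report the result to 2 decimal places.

1.43

Speed ratio: V_B/V_A = (z_B/z_A)^α = (250.0/87.0)^0.113 = (2.8736)^0.113 = 1.12668
Power-density ratio: P_B/P_A = (V_B/V_A)³ = (1.12668)³ = 1.43023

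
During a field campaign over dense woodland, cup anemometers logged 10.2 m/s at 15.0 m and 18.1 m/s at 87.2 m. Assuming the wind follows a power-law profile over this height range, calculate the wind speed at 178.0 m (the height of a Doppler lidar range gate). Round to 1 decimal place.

First find α: α = ln(V₂/V₁)/ln(z₂/z₁) = ln(18.1/10.2)/ln(87.2/15.0) = 0.57352/1.76015 = 0.3258
Extrapolate from 87.2 m to 178.0 m: V₃ = 18.1 × (178.0/87.2)^0.3258 = 18.1 × 1.2618 = 22.8379 m/s

22.8 m/s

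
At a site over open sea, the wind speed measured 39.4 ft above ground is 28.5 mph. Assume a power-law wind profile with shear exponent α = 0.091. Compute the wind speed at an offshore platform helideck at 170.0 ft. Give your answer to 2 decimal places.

Power-law profile: V₂ = V₁ · (z₂/z₁)^α
V₂ = 28.5 × (170.0/39.4)^0.091 = 28.5 × (4.3147)^0.091
    = 28.5 × 1.1423 = 32.5556 mph

32.56 mph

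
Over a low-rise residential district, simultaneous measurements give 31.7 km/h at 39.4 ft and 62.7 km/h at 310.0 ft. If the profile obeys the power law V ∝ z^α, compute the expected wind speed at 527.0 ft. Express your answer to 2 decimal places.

First find α: α = ln(V₂/V₁)/ln(z₂/z₁) = ln(62.7/31.7)/ln(310.0/39.4) = 0.68204/2.06281 = 0.3306
Extrapolate from 310.0 ft to 527.0 ft: V₃ = 62.7 × (527.0/310.0)^0.3306 = 62.7 × 1.1918 = 74.7245 km/h

74.72 km/h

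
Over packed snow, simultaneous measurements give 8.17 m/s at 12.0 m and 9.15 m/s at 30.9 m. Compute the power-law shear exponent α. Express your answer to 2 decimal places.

Power law: V₂/V₁ = (z₂/z₁)^α ⇒ α = ln(V₂/V₁) / ln(z₂/z₁)
α = ln(9.15/8.17) / ln(30.9/12.0) = ln(1.1200) / ln(2.5750)
  = 0.11328 / 0.94585 = 0.11977

α ≈ 0.12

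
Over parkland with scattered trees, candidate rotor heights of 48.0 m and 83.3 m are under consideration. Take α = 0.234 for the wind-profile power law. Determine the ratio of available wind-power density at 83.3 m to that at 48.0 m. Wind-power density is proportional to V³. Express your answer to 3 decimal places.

Speed ratio: V_B/V_A = (z_B/z_A)^α = (83.3/48.0)^0.234 = (1.7354)^0.234 = 1.13768
Power-density ratio: P_B/P_A = (V_B/V_A)³ = (1.13768)³ = 1.47252

1.473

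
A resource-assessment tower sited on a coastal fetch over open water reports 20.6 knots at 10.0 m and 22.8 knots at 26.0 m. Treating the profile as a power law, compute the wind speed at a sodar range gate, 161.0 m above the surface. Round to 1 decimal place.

27.7 knots

First find α: α = ln(V₂/V₁)/ln(z₂/z₁) = ln(22.8/20.6)/ln(26.0/10.0) = 0.10147/0.95551 = 0.1062
Extrapolate from 26.0 m to 161.0 m: V₃ = 22.8 × (161.0/26.0)^0.1062 = 22.8 × 1.2136 = 27.6710 knots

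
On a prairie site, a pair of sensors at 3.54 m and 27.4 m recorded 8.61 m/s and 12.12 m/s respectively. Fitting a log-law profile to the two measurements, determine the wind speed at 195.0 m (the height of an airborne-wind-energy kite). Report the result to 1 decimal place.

15.5 m/s

Log law: V ∝ ln(z/z₀). From the pair, with r = V₁/V₂ = 0.71040,
ln z₀ = (ln z₁ − r·ln z₂)/(1 − r) = (1.2641 − 0.71040×3.3105)/0.28960 = -3.7557 → z₀ = 0.02338 m
V₃ = V₁ · ln(z₃/z₀)/ln(z₁/z₀) = 8.61 × 9.0287/5.0198 = 15.4860 m/s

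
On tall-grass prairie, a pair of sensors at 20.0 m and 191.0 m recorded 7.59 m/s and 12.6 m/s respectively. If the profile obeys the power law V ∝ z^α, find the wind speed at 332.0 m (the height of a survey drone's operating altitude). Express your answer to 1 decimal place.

First find α: α = ln(V₂/V₁)/ln(z₂/z₁) = ln(12.6/7.59)/ln(191.0/20.0) = 0.50687/2.25654 = 0.2246
Extrapolate from 191.0 m to 332.0 m: V₃ = 12.6 × (332.0/191.0)^0.2246 = 12.6 × 1.1322 = 14.2660 m/s

14.3 m/s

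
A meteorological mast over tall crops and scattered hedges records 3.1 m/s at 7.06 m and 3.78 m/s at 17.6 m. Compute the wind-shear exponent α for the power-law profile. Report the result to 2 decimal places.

α ≈ 0.22

Power law: V₂/V₁ = (z₂/z₁)^α ⇒ α = ln(V₂/V₁) / ln(z₂/z₁)
α = ln(3.78/3.1) / ln(17.6/7.06) = ln(1.2194) / ln(2.4929)
  = 0.19832 / 0.91345 = 0.21711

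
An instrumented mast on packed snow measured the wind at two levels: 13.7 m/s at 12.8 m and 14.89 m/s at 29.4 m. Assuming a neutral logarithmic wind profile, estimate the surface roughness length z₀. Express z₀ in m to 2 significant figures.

Log law: V(z) ∝ ln(z/z₀). With r = V₁/V₂ = 13.7/14.89 = 0.92008,
r · ln(z₂/z₀) = ln(z₁/z₀) ⇒ ln z₀ = (ln z₁ − r·ln z₂)/(1 − r)
ln z₀ = (2.54945 − 0.92008×3.38099) / 0.07992 = -7.0239
z₀ = exp(-7.0239) = 0.0008904 m

z₀ ≈ 0.00089 m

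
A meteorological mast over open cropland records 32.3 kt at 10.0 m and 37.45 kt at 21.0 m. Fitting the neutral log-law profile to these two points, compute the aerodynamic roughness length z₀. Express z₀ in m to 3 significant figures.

z₀ ≈ 0.0953 m

Log law: V(z) ∝ ln(z/z₀). With r = V₁/V₂ = 32.3/37.45 = 0.86248,
r · ln(z₂/z₀) = ln(z₁/z₀) ⇒ ln z₀ = (ln z₁ − r·ln z₂)/(1 − r)
ln z₀ = (2.30259 − 0.86248×3.04452) / 0.13752 = -2.3507
z₀ = exp(-2.3507) = 0.09530 m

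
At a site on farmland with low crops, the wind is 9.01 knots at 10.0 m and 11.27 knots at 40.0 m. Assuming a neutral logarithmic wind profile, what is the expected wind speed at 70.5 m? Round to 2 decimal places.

12.19 knots

Log law: V ∝ ln(z/z₀). From the pair, with r = V₁/V₂ = 0.79947,
ln z₀ = (ln z₁ − r·ln z₂)/(1 − r) = (2.3026 − 0.79947×3.6889)/0.20053 = -3.2242 → z₀ = 0.03979 m
V₃ = V₁ · ln(z₃/z₀)/ln(z₁/z₀) = 9.01 × 7.4798/5.5268 = 12.1939 knots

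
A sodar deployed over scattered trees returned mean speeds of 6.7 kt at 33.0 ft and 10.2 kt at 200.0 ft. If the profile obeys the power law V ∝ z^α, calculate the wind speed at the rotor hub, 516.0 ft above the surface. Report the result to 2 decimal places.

12.72 kt

First find α: α = ln(V₂/V₁)/ln(z₂/z₁) = ln(10.2/6.7)/ln(200.0/33.0) = 0.42028/1.80181 = 0.2333
Extrapolate from 200.0 ft to 516.0 ft: V₃ = 10.2 × (516.0/200.0)^0.2333 = 10.2 × 1.2474 = 12.7237 kt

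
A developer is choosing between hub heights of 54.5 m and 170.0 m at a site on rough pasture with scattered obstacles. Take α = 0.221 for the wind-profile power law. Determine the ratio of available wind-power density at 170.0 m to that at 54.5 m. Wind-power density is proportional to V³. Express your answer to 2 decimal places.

Speed ratio: V_B/V_A = (z_B/z_A)^α = (170.0/54.5)^0.221 = (3.1193)^0.221 = 1.28584
Power-density ratio: P_B/P_A = (V_B/V_A)³ = (1.28584)³ = 2.12597

2.13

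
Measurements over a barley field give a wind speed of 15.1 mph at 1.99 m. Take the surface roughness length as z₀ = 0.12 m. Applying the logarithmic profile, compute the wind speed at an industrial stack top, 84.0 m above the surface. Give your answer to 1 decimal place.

Log law: V(z) ∝ ln(z/z₀), so V₂/V₁ = ln(z₂/z₀) / ln(z₁/z₀).
ln(84.0/0.12) = 6.5511, ln(1.99/0.12) = 2.8084
V₂ = 15.1 × 6.5511/2.8084 = 15.1 × 2.3327 = 35.2234 mph

35.2 mph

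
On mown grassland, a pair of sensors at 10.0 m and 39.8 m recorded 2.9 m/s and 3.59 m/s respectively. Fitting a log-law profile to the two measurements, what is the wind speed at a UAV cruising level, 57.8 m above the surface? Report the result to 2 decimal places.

3.78 m/s

Log law: V ∝ ln(z/z₀). From the pair, with r = V₁/V₂ = 0.80780,
ln z₀ = (ln z₁ − r·ln z₂)/(1 − r) = (2.3026 − 0.80780×3.6839)/0.19220 = -3.5028 → z₀ = 0.03011 m
V₃ = V₁ · ln(z₃/z₀)/ln(z₁/z₀) = 2.9 × 7.5598/5.8054 = 3.7764 m/s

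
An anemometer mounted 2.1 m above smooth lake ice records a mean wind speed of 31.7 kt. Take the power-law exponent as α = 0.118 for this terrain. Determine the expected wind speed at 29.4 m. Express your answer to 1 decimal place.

Power-law profile: V₂ = V₁ · (z₂/z₁)^α
V₂ = 31.7 × (29.4/2.1)^0.118 = 31.7 × (14.0000)^0.118
    = 31.7 × 1.3653 = 43.2815 kt

43.3 kt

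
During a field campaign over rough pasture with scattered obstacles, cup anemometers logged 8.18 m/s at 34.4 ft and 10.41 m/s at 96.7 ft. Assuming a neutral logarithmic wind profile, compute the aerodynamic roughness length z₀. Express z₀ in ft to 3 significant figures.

Log law: V(z) ∝ ln(z/z₀). With r = V₁/V₂ = 8.18/10.41 = 0.78578,
r · ln(z₂/z₀) = ln(z₁/z₀) ⇒ ln z₀ = (ln z₁ − r·ln z₂)/(1 − r)
ln z₀ = (3.53806 − 0.78578×4.57161) / 0.21422 = -0.2532
z₀ = exp(-0.2532) = 0.7763 ft

z₀ ≈ 0.776 ft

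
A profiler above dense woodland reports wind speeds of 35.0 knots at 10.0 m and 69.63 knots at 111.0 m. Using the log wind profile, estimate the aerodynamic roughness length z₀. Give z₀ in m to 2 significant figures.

Log law: V(z) ∝ ln(z/z₀). With r = V₁/V₂ = 35.0/69.63 = 0.50266,
r · ln(z₂/z₀) = ln(z₁/z₀) ⇒ ln z₀ = (ln z₁ − r·ln z₂)/(1 − r)
ln z₀ = (2.30259 − 0.50266×4.70953) / 0.49734 = -0.1301
z₀ = exp(-0.1301) = 0.8780 m

z₀ ≈ 0.88 m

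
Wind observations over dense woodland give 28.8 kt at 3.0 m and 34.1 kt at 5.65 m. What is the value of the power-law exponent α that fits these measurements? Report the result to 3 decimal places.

Power law: V₂/V₁ = (z₂/z₁)^α ⇒ α = ln(V₂/V₁) / ln(z₂/z₁)
α = ln(34.1/28.8) / ln(5.65/3.0) = ln(1.1840) / ln(1.8833)
  = 0.16892 / 0.63304 = 0.26684

α ≈ 0.267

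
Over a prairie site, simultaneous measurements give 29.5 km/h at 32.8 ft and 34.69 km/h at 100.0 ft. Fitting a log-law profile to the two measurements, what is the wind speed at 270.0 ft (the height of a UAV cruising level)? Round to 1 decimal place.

Log law: V ∝ ln(z/z₀). From the pair, with r = V₁/V₂ = 0.85039,
ln z₀ = (ln z₁ − r·ln z₂)/(1 − r) = (3.4904 − 0.85039×4.6052)/0.14961 = -2.8458 → z₀ = 0.05809 ft
V₃ = V₁ · ln(z₃/z₀)/ln(z₁/z₀) = 29.5 × 8.4442/6.3362 = 39.3144 km/h

39.3 km/h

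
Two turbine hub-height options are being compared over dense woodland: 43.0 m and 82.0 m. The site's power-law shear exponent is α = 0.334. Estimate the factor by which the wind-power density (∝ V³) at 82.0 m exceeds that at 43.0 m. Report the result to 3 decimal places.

1.909

Speed ratio: V_B/V_A = (z_B/z_A)^α = (82.0/43.0)^0.334 = (1.9070)^0.334 = 1.24061
Power-density ratio: P_B/P_A = (V_B/V_A)³ = (1.24061)³ = 1.90944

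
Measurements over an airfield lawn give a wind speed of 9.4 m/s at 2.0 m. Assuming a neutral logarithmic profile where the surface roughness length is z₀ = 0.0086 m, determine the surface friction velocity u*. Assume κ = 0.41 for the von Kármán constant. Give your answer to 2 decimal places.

Log law: V(z) = (u*/κ) · ln(z/z₀) ⇒ u* = κ · V / ln(z/z₀)
u* = 0.41 × 9.4 / ln(2.0/0.0086) = 0.41 × 9.4 / 5.4491
   = 3.8540 / 5.4491 = 0.7073 m/s

u* ≈ 0.71 m/s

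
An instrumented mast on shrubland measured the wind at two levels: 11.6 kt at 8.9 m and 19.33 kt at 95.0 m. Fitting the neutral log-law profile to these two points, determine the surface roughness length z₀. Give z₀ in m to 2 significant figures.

z₀ ≈ 0.25 m

Log law: V(z) ∝ ln(z/z₀). With r = V₁/V₂ = 11.6/19.33 = 0.60010,
r · ln(z₂/z₀) = ln(z₁/z₀) ⇒ ln z₀ = (ln z₁ − r·ln z₂)/(1 − r)
ln z₀ = (2.18605 − 0.60010×4.55388) / 0.39990 = -1.3672
z₀ = exp(-1.3672) = 0.2548 m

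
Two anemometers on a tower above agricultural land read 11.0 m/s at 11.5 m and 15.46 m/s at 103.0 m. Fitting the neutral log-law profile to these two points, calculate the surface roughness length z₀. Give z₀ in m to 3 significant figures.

z₀ ≈ 0.0516 m

Log law: V(z) ∝ ln(z/z₀). With r = V₁/V₂ = 11.0/15.46 = 0.71151,
r · ln(z₂/z₀) = ln(z₁/z₀) ⇒ ln z₀ = (ln z₁ − r·ln z₂)/(1 − r)
ln z₀ = (2.44235 − 0.71151×4.63473) / 0.28849 = -2.9649
z₀ = exp(-2.9649) = 0.05157 m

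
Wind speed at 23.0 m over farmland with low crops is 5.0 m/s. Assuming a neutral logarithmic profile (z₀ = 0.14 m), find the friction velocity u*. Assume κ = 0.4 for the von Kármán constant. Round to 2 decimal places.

Log law: V(z) = (u*/κ) · ln(z/z₀) ⇒ u* = κ · V / ln(z/z₀)
u* = 0.4 × 5.0 / ln(23.0/0.14) = 0.4 × 5.0 / 5.1016
   = 2.0000 / 5.1016 = 0.3920 m/s

u* ≈ 0.39 m/s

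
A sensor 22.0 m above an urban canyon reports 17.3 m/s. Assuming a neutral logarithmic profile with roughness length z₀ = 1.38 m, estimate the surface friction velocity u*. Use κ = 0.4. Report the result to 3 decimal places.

Log law: V(z) = (u*/κ) · ln(z/z₀) ⇒ u* = κ · V / ln(z/z₀)
u* = 0.4 × 17.3 / ln(22.0/1.38) = 0.4 × 17.3 / 2.7690
   = 6.9200 / 2.7690 = 2.4991 m/s

u* ≈ 2.499 m/s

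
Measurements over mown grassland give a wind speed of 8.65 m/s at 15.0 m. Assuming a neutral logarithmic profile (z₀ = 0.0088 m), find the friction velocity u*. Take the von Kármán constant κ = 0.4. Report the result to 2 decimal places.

Log law: V(z) = (u*/κ) · ln(z/z₀) ⇒ u* = κ · V / ln(z/z₀)
u* = 0.4 × 8.65 / ln(15.0/0.0088) = 0.4 × 8.65 / 7.4411
   = 3.4600 / 7.4411 = 0.4650 m/s

u* ≈ 0.46 m/s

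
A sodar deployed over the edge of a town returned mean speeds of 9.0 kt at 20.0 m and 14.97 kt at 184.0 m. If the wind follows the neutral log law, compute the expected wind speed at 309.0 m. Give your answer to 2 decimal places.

16.36 kt

Log law: V ∝ ln(z/z₀). From the pair, with r = V₁/V₂ = 0.60120,
ln z₀ = (ln z₁ − r·ln z₂)/(1 − r) = (2.9957 − 0.60120×5.2149)/0.39880 = -0.3498 → z₀ = 0.7048 m
V₃ = V₁ · ln(z₃/z₀)/ln(z₁/z₀) = 9.0 × 6.0831/3.3455 = 16.3646 kt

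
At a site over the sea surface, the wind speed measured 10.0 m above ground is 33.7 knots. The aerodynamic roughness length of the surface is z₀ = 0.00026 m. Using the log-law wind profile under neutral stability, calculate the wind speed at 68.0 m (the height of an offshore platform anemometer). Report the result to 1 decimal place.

39.8 knots

Log law: V(z) ∝ ln(z/z₀), so V₂/V₁ = ln(z₂/z₀) / ln(z₁/z₀).
ln(68.0/0.00026) = 12.4743, ln(10.0/0.00026) = 10.5574
V₂ = 33.7 × 12.4743/10.5574 = 33.7 × 1.1816 = 39.8190 knots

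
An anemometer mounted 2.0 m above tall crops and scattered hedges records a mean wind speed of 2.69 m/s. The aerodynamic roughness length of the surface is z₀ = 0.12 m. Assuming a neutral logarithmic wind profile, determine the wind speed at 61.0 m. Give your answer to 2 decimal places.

5.96 m/s

Log law: V(z) ∝ ln(z/z₀), so V₂/V₁ = ln(z₂/z₀) / ln(z₁/z₀).
ln(61.0/0.12) = 6.2311, ln(2.0/0.12) = 2.8134
V₂ = 2.69 × 6.2311/2.8134 = 2.69 × 2.2148 = 5.9578 m/s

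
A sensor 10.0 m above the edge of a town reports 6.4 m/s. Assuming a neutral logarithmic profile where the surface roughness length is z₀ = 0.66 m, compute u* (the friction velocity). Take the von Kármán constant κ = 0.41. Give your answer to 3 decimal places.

u* ≈ 0.965 m/s

Log law: V(z) = (u*/κ) · ln(z/z₀) ⇒ u* = κ · V / ln(z/z₀)
u* = 0.41 × 6.4 / ln(10.0/0.66) = 0.41 × 6.4 / 2.7181
   = 2.6240 / 2.7181 = 0.9654 m/s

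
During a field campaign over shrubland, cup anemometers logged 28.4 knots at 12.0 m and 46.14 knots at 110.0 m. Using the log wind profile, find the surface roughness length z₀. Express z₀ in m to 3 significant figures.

Log law: V(z) ∝ ln(z/z₀). With r = V₁/V₂ = 28.4/46.14 = 0.61552,
r · ln(z₂/z₀) = ln(z₁/z₀) ⇒ ln z₀ = (ln z₁ − r·ln z₂)/(1 − r)
ln z₀ = (2.48491 − 0.61552×4.70048) / 0.38448 = -1.0620
z₀ = exp(-1.0620) = 0.3458 m

z₀ ≈ 0.346 m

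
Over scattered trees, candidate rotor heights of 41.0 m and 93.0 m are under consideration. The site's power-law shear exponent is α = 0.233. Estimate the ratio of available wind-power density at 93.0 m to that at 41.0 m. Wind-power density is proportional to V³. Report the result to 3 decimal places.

1.773

Speed ratio: V_B/V_A = (z_B/z_A)^α = (93.0/41.0)^0.233 = (2.2683)^0.233 = 1.21026
Power-density ratio: P_B/P_A = (V_B/V_A)³ = (1.21026)³ = 1.77269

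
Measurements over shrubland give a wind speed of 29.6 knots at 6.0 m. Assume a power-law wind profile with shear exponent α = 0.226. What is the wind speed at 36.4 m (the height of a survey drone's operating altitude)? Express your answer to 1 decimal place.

Power-law profile: V₂ = V₁ · (z₂/z₁)^α
V₂ = 29.6 × (36.4/6.0)^0.226 = 29.6 × (6.0667)^0.226
    = 29.6 × 1.5030 = 44.4875 knots

44.5 knots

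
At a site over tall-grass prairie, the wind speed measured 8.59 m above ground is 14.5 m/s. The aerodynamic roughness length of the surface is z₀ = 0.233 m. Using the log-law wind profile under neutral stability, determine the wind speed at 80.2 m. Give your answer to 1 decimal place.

Log law: V(z) ∝ ln(z/z₀), so V₂/V₁ = ln(z₂/z₀) / ln(z₁/z₀).
ln(80.2/0.233) = 5.8412, ln(8.59/0.233) = 3.6073
V₂ = 14.5 × 5.8412/3.6073 = 14.5 × 1.6193 = 23.4795 m/s

23.5 m/s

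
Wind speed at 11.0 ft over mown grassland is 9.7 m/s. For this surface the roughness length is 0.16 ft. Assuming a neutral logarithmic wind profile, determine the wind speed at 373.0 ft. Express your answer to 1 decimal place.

17.8 m/s

Log law: V(z) ∝ ln(z/z₀), so V₂/V₁ = ln(z₂/z₀) / ln(z₁/z₀).
ln(373.0/0.16) = 7.7542, ln(11.0/0.16) = 4.2305
V₂ = 9.7 × 7.7542/4.2305 = 9.7 × 1.8329 = 17.7794 m/s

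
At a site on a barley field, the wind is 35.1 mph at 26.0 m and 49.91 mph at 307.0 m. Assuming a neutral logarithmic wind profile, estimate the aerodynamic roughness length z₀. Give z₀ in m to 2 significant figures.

z₀ ≈ 0.075 m

Log law: V(z) ∝ ln(z/z₀). With r = V₁/V₂ = 35.1/49.91 = 0.70327,
r · ln(z₂/z₀) = ln(z₁/z₀) ⇒ ln z₀ = (ln z₁ − r·ln z₂)/(1 − r)
ln z₀ = (3.25810 − 0.70327×5.72685) / 0.29673 = -2.5929
z₀ = exp(-2.5929) = 0.07480 m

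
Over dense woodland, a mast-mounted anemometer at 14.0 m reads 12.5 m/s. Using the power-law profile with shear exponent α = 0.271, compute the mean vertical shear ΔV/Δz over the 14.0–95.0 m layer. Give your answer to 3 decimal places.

Power law: V₂ = V₁ · (z₂/z₁)^α = 12.5 × (6.7857)^0.271 = 21.0026 m/s
ΔV/Δz = (21.0026 − 12.5)/(95.0 − 14.0) = 8.5026/81.0000 = 0.10497 m/s/m

0.105 m/s/m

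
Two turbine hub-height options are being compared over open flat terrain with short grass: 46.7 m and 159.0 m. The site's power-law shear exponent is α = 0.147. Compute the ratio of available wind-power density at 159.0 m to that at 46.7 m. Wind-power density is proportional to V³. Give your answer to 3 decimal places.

1.717

Speed ratio: V_B/V_A = (z_B/z_A)^α = (159.0/46.7)^0.147 = (3.4047)^0.147 = 1.19734
Power-density ratio: P_B/P_A = (V_B/V_A)³ = (1.19734)³ = 1.71651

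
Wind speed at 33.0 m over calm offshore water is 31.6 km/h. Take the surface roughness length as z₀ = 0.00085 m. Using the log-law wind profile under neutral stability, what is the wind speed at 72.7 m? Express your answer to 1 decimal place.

34.0 km/h

Log law: V(z) ∝ ln(z/z₀), so V₂/V₁ = ln(z₂/z₀) / ln(z₁/z₀).
ln(72.7/0.00085) = 11.3566, ln(33.0/0.00085) = 10.5668
V₂ = 31.6 × 11.3566/10.5668 = 31.6 × 1.0747 = 33.9620 km/h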